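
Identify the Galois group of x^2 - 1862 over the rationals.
Gal(K/Q) = Z/2Z (cyclic of order 2)

x^2 - 1862 is irreducible over Q since 1862 is not a rational square. The splitting field Q(sqrt(1862)) has degree 2 over Q, and its unique nontrivial automorphism is sqrt(1862) ↦ -sqrt(1862). Hence Gal(Q(sqrt(1862))/Q) = Z/2Z.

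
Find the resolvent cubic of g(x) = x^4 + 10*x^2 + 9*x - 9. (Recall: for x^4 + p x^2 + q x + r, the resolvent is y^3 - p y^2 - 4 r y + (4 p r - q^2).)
h(y) = y^3 - 10*y^2 + 36*y - 441

Identify coefficients: p = 10, q = 9, r = -9.
Plug into h(y) = y^3 - p y^2 - 4 r y + (4 p r - q^2):
  h(y) = y^3 - (10) y^2 - 4*(-9) y + (4*(10)*(-9) - (9)^2)
       = y^3 + (-10) y^2 + (36) y + (-441).
Simplifying: h(y) = y^3 - 10*y^2 + 36*y - 441.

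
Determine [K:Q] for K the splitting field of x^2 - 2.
[K:Q] = 2

The polynomial x^2 - 2 is irreducible over Q since 2 is not a perfect square. Its splitting field is Q(sqrt(2)), which has degree 2 over Q.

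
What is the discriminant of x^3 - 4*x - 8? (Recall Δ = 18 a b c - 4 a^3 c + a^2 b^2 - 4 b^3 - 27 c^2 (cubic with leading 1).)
Δ = -1472

For x^3 + a x^2 + b x + c the discriminant is Δ = 18 a b c - 4 a^3 c + a^2 b^2 - 4 b^3 - 27 c^2.
Plug a = 0, b = -4, c = -8:
  18*(0)*(-4)*(-8) - 4*(0)^3*(-8) + (0)^2*(-4)^2 - 4*(-4)^3 - 27*(-8)^2
  = 0 + (0) + 0 + (256) + (-1728)
  = -1472.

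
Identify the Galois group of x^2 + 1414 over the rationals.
Gal(K/Q) = Z/2Z (cyclic of order 2)

x^2 + 1414 is irreducible over Q since -1414 is not a rational square. The splitting field Q(sqrt(-1414)) has degree 2 over Q, and its unique nontrivial automorphism is sqrt(-1414) ↦ -sqrt(-1414). Hence Gal(Q(sqrt(-1414))/Q) = Z/2Z.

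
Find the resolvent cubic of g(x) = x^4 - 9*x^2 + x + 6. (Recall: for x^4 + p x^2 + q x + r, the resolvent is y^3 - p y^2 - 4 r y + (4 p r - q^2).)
h(y) = y^3 + 9*y^2 - 24*y - 217

Identify coefficients: p = -9, q = 1, r = 6.
Plug into h(y) = y^3 - p y^2 - 4 r y + (4 p r - q^2):
  h(y) = y^3 - (-9) y^2 - 4*(6) y + (4*(-9)*(6) - (1)^2)
       = y^3 + (9) y^2 + (-24) y + (-217).
Simplifying: h(y) = y^3 + 9*y^2 - 24*y - 217.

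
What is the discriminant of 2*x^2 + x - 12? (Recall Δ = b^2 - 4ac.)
Δ = 97

For a quadratic a x^2 + b x + c the discriminant is Δ = b^2 - 4ac = (1)^2 - 4*(2)*(-12) = 1 - (-96) = 97.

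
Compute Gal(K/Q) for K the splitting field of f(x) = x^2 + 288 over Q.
Gal(K/Q) = Z/2Z (cyclic of order 2)

x^2 + 288 is irreducible over Q since -288 is not a rational square. The splitting field Q(sqrt(-288)) has degree 2 over Q, and its unique nontrivial automorphism is sqrt(-288) ↦ -sqrt(-288). Hence Gal(Q(sqrt(-288))/Q) = Z/2Z.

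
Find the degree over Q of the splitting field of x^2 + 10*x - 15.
[K:Q] = 2

The discriminant of x^2 + (10)*x + (-15) is b^2 - 4c = 100 - (-60) = 160. Since 160 is not a perfect square in Q, the polynomial is irreducible over Q. Its two roots generate a degree-2 extension, so [K:Q] = 2.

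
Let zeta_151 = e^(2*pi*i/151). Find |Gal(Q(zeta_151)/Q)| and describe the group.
|Gal(Q(zeta_151)/Q)| = phi(151) = 150; group ≅ (Z/151Z)^* ≅ Z/150Z

The n-th cyclotomic polynomial Φ_151(x) is the minimal polynomial of zeta_151 over Q and has degree phi(151) = 150. So Q(zeta_151) is a degree-150 Galois extension with Galois group (Z/151Z)^*. (Z/151Z)^* is cyclic since 151 is an odd prime power (or 4). Hence Gal(Q(zeta_151)/Q) ≅ Z/150Z.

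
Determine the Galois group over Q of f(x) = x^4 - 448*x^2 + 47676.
Gal(K/Q) = V_4 (Klein four-group, Z/2Z × Z/2Z)

f factors as (x^2 - 274)(x^2 - 174), so the splitting field is K = Q(sqrt(274), sqrt(174)). The elements 274, 174, 47676 are all non-squares in Q, so sqrt(274) and sqrt(174) generate independent quadratic extensions. Thus [K:Q] = 4 and Gal(K/Q) is generated by the two order-2 automorphisms sqrt(274) ↦ -sqrt(274) and sqrt(174) ↦ -sqrt(174), giving V_4.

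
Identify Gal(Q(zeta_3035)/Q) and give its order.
|Gal(Q(zeta_3035)/Q)| = phi(3035) = 2424; group ≅ (Z/3035Z)^* ≅ Z/4Z × Z/606Z

The n-th cyclotomic polynomial Φ_3035(x) is the minimal polynomial of zeta_3035 over Q and has degree phi(3035) = 2424. So Q(zeta_3035) is a degree-2424 Galois extension with Galois group (Z/3035Z)^*. By CRT, (Z/3035Z)^* ≅ (Z/5Z)^* × (Z/607Z)^*. Each prime-power unit group is (Z/5Z)^* ≅ Z/4Z; (Z/607Z)^* ≅ Z/606Z. Hence Gal(Q(zeta_3035)/Q) ≅ Z/4Z × Z/606Z.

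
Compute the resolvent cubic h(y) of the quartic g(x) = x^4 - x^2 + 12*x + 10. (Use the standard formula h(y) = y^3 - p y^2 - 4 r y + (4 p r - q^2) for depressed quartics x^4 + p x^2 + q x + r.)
h(y) = y^3 + y^2 - 40*y - 184

Identify coefficients: p = -1, q = 12, r = 10.
Plug into h(y) = y^3 - p y^2 - 4 r y + (4 p r - q^2):
  h(y) = y^3 - (-1) y^2 - 4*(10) y + (4*(-1)*(10) - (12)^2)
       = y^3 + (1) y^2 + (-40) y + (-184).
Simplifying: h(y) = y^3 + y^2 - 40*y - 184.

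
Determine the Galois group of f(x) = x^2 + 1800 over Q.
Gal(K/Q) = Z/2Z (cyclic of order 2)

x^2 + 1800 is irreducible over Q since -1800 is not a rational square. The splitting field Q(sqrt(-1800)) has degree 2 over Q, and its unique nontrivial automorphism is sqrt(-1800) ↦ -sqrt(-1800). Hence Gal(Q(sqrt(-1800))/Q) = Z/2Z.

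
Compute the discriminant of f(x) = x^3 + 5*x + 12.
Δ = -4388

For a depressed cubic x^3 + p x + q the discriminant is Δ = -4 p^3 - 27 q^2 = -4*(5)^3 - 27*(12)^2 = -500 - 3888 = -4388.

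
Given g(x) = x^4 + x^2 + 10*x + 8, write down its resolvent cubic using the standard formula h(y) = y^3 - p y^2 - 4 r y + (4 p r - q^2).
h(y) = y^3 - y^2 - 32*y - 68

Identify coefficients: p = 1, q = 10, r = 8.
Plug into h(y) = y^3 - p y^2 - 4 r y + (4 p r - q^2):
  h(y) = y^3 - (1) y^2 - 4*(8) y + (4*(1)*(8) - (10)^2)
       = y^3 + (-1) y^2 + (-32) y + (-68).
Simplifying: h(y) = y^3 - y^2 - 32*y - 68.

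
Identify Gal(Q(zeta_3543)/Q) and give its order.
|Gal(Q(zeta_3543)/Q)| = phi(3543) = 2360; group ≅ (Z/3543Z)^* ≅ Z/2Z × Z/1180Z

The n-th cyclotomic polynomial Φ_3543(x) is the minimal polynomial of zeta_3543 over Q and has degree phi(3543) = 2360. So Q(zeta_3543) is a degree-2360 Galois extension with Galois group (Z/3543Z)^*. By CRT, (Z/3543Z)^* ≅ (Z/3Z)^* × (Z/1181Z)^*. Each prime-power unit group is (Z/3Z)^* ≅ Z/2Z; (Z/1181Z)^* ≅ Z/1180Z. Hence Gal(Q(zeta_3543)/Q) ≅ Z/2Z × Z/1180Z.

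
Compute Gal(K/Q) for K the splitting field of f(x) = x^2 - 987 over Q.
Gal(K/Q) = Z/2Z (cyclic of order 2)

x^2 - 987 is irreducible over Q since 987 is not a rational square. The splitting field Q(sqrt(987)) has degree 2 over Q, and its unique nontrivial automorphism is sqrt(987) ↦ -sqrt(987). Hence Gal(Q(sqrt(987))/Q) = Z/2Z.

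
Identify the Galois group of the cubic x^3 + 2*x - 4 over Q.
Gal(K/Q) = S_3 (symmetric group of order 6)

Compute the discriminant of x^3 + (0)*x^2 + (2)*x + (-4): Δ = -464. Since Δ is not a rational square, the Galois group is not contained in A_3; it must be the full S_3 (irreducibility of the cubic rules out anything smaller).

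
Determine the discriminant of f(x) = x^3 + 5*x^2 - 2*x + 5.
Δ = -3943

For x^3 + a x^2 + b x + c the discriminant is Δ = 18 a b c - 4 a^3 c + a^2 b^2 - 4 b^3 - 27 c^2.
Plug a = 5, b = -2, c = 5:
  18*(5)*(-2)*(5) - 4*(5)^3*(5) + (5)^2*(-2)^2 - 4*(-2)^3 - 27*(5)^2
  = -900 + (-2500) + 100 + (32) + (-675)
  = -3943.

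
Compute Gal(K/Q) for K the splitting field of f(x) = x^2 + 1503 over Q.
Gal(K/Q) = Z/2Z (cyclic of order 2)

x^2 + 1503 is irreducible over Q since -1503 is not a rational square. The splitting field Q(sqrt(-1503)) has degree 2 over Q, and its unique nontrivial automorphism is sqrt(-1503) ↦ -sqrt(-1503). Hence Gal(Q(sqrt(-1503))/Q) = Z/2Z.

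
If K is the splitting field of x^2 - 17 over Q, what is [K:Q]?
[K:Q] = 2

The polynomial x^2 - 17 is irreducible over Q since 17 is not a perfect square. Its splitting field is Q(sqrt(17)), which has degree 2 over Q.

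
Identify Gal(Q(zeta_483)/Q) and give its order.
|Gal(Q(zeta_483)/Q)| = phi(483) = 264; group ≅ (Z/483Z)^* ≅ Z/2Z × Z/6Z × Z/22Z

The n-th cyclotomic polynomial Φ_483(x) is the minimal polynomial of zeta_483 over Q and has degree phi(483) = 264. So Q(zeta_483) is a degree-264 Galois extension with Galois group (Z/483Z)^*. By CRT, (Z/483Z)^* ≅ (Z/3Z)^* × (Z/7Z)^* × (Z/23Z)^*. Each prime-power unit group is (Z/3Z)^* ≅ Z/2Z; (Z/7Z)^* ≅ Z/6Z; (Z/23Z)^* ≅ Z/22Z. Hence Gal(Q(zeta_483)/Q) ≅ Z/2Z × Z/6Z × Z/22Z.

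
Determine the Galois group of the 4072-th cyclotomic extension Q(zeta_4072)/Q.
|Gal(Q(zeta_4072)/Q)| = phi(4072) = 2032; group ≅ (Z/4072Z)^* ≅ Z/2Z × Z/2Z × Z/508Z

The n-th cyclotomic polynomial Φ_4072(x) is the minimal polynomial of zeta_4072 over Q and has degree phi(4072) = 2032. So Q(zeta_4072) is a degree-2032 Galois extension with Galois group (Z/4072Z)^*. By CRT, (Z/4072Z)^* ≅ (Z/8Z)^* × (Z/509Z)^*. Each prime-power unit group is (Z/8Z)^* ≅ Z/2Z × Z/2Z; (Z/509Z)^* ≅ Z/508Z. Hence Gal(Q(zeta_4072)/Q) ≅ Z/2Z × Z/2Z × Z/508Z.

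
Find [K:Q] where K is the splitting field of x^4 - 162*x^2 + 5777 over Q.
[K:Q] = 4

f factors as (x^2 - 109)(x^2 - 53); the splitting field is K = Q(sqrt(109), sqrt(53)). Since 109, 53, and 5777 are all non-squares in Q, the three subfields Q(sqrt(109)), Q(sqrt(53)), Q(sqrt(5777)) are distinct degree-2 extensions, so [K:Q] = 4 (Klein four Galois group).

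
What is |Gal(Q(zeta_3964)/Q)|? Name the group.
|Gal(Q(zeta_3964)/Q)| = phi(3964) = 1980; group ≅ (Z/3964Z)^* ≅ Z/2Z × Z/990Z

The n-th cyclotomic polynomial Φ_3964(x) is the minimal polynomial of zeta_3964 over Q and has degree phi(3964) = 1980. So Q(zeta_3964) is a degree-1980 Galois extension with Galois group (Z/3964Z)^*. By CRT, (Z/3964Z)^* ≅ (Z/4Z)^* × (Z/991Z)^*. Each prime-power unit group is (Z/4Z)^* ≅ Z/2Z; (Z/991Z)^* ≅ Z/990Z. Hence Gal(Q(zeta_3964)/Q) ≅ Z/2Z × Z/990Z.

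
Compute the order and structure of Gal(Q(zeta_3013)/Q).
|Gal(Q(zeta_3013)/Q)| = phi(3013) = 2860; group ≅ (Z/3013Z)^* ≅ Z/22Z × Z/130Z

The n-th cyclotomic polynomial Φ_3013(x) is the minimal polynomial of zeta_3013 over Q and has degree phi(3013) = 2860. So Q(zeta_3013) is a degree-2860 Galois extension with Galois group (Z/3013Z)^*. By CRT, (Z/3013Z)^* ≅ (Z/23Z)^* × (Z/131Z)^*. Each prime-power unit group is (Z/23Z)^* ≅ Z/22Z; (Z/131Z)^* ≅ Z/130Z. Hence Gal(Q(zeta_3013)/Q) ≅ Z/22Z × Z/130Z.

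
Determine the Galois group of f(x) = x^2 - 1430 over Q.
Gal(K/Q) = Z/2Z (cyclic of order 2)

x^2 - 1430 is irreducible over Q since 1430 is not a rational square. The splitting field Q(sqrt(1430)) has degree 2 over Q, and its unique nontrivial automorphism is sqrt(1430) ↦ -sqrt(1430). Hence Gal(Q(sqrt(1430))/Q) = Z/2Z.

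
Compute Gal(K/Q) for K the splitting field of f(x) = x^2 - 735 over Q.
Gal(K/Q) = Z/2Z (cyclic of order 2)

x^2 - 735 is irreducible over Q since 735 is not a rational square. The splitting field Q(sqrt(735)) has degree 2 over Q, and its unique nontrivial automorphism is sqrt(735) ↦ -sqrt(735). Hence Gal(Q(sqrt(735))/Q) = Z/2Z.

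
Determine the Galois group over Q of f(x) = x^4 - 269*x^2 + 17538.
Gal(K/Q) = V_4 (Klein four-group, Z/2Z × Z/2Z)

f factors as (x^2 - 158)(x^2 - 111), so the splitting field is K = Q(sqrt(158), sqrt(111)). The elements 158, 111, 17538 are all non-squares in Q, so sqrt(158) and sqrt(111) generate independent quadratic extensions. Thus [K:Q] = 4 and Gal(K/Q) is generated by the two order-2 automorphisms sqrt(158) ↦ -sqrt(158) and sqrt(111) ↦ -sqrt(111), giving V_4.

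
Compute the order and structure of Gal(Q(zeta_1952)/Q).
|Gal(Q(zeta_1952)/Q)| = phi(1952) = 960; group ≅ (Z/1952Z)^* ≅ Z/2Z × Z/8Z × Z/60Z

The n-th cyclotomic polynomial Φ_1952(x) is the minimal polynomial of zeta_1952 over Q and has degree phi(1952) = 960. So Q(zeta_1952) is a degree-960 Galois extension with Galois group (Z/1952Z)^*. By CRT, (Z/1952Z)^* ≅ (Z/32Z)^* × (Z/61Z)^*. Each prime-power unit group is (Z/32Z)^* ≅ Z/2Z × Z/8Z; (Z/61Z)^* ≅ Z/60Z. Hence Gal(Q(zeta_1952)/Q) ≅ Z/2Z × Z/8Z × Z/60Z.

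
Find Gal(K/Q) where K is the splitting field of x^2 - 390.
Gal(K/Q) = Z/2Z (cyclic of order 2)

x^2 - 390 is irreducible over Q since 390 is not a rational square. The splitting field Q(sqrt(390)) has degree 2 over Q, and its unique nontrivial automorphism is sqrt(390) ↦ -sqrt(390). Hence Gal(Q(sqrt(390))/Q) = Z/2Z.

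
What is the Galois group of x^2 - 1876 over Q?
Gal(K/Q) = Z/2Z (cyclic of order 2)

x^2 - 1876 is irreducible over Q since 1876 is not a rational square. The splitting field Q(sqrt(1876)) has degree 2 over Q, and its unique nontrivial automorphism is sqrt(1876) ↦ -sqrt(1876). Hence Gal(Q(sqrt(1876))/Q) = Z/2Z.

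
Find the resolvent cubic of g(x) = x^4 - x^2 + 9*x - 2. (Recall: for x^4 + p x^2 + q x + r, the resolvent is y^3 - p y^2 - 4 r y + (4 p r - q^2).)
h(y) = y^3 + y^2 + 8*y - 73

Identify coefficients: p = -1, q = 9, r = -2.
Plug into h(y) = y^3 - p y^2 - 4 r y + (4 p r - q^2):
  h(y) = y^3 - (-1) y^2 - 4*(-2) y + (4*(-1)*(-2) - (9)^2)
       = y^3 + (1) y^2 + (8) y + (-73).
Simplifying: h(y) = y^3 + y^2 + 8*y - 73.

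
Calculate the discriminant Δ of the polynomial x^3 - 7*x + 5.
Δ = 697

For x^3 + a x^2 + b x + c the discriminant is Δ = 18 a b c - 4 a^3 c + a^2 b^2 - 4 b^3 - 27 c^2.
Plug a = 0, b = -7, c = 5:
  18*(0)*(-7)*(5) - 4*(0)^3*(5) + (0)^2*(-7)^2 - 4*(-7)^3 - 27*(5)^2
  = 0 + (0) + 0 + (1372) + (-675)
  = 697.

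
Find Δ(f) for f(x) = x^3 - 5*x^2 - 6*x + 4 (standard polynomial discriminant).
Δ = 5492

For x^3 + a x^2 + b x + c the discriminant is Δ = 18 a b c - 4 a^3 c + a^2 b^2 - 4 b^3 - 27 c^2.
Plug a = -5, b = -6, c = 4:
  18*(-5)*(-6)*(4) - 4*(-5)^3*(4) + (-5)^2*(-6)^2 - 4*(-6)^3 - 27*(4)^2
  = 2160 + (2000) + 900 + (864) + (-432)
  = 5492.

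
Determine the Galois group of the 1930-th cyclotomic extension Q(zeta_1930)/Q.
|Gal(Q(zeta_1930)/Q)| = phi(1930) = 768; group ≅ (Z/1930Z)^* ≅ Z/4Z × Z/192Z

The n-th cyclotomic polynomial Φ_1930(x) is the minimal polynomial of zeta_1930 over Q and has degree phi(1930) = 768. So Q(zeta_1930) is a degree-768 Galois extension with Galois group (Z/1930Z)^*. By CRT, (Z/1930Z)^* ≅ (Z/2Z)^* × (Z/5Z)^* × (Z/193Z)^*. Each prime-power unit group is (Z/2Z)^* ≅ trivial group (order 1); (Z/5Z)^* ≅ Z/4Z; (Z/193Z)^* ≅ Z/192Z. Hence Gal(Q(zeta_1930)/Q) ≅ Z/4Z × Z/192Z.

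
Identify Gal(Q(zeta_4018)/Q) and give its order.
|Gal(Q(zeta_4018)/Q)| = phi(4018) = 1680; group ≅ (Z/4018Z)^* ≅ Z/40Z × Z/42Z

The n-th cyclotomic polynomial Φ_4018(x) is the minimal polynomial of zeta_4018 over Q and has degree phi(4018) = 1680. So Q(zeta_4018) is a degree-1680 Galois extension with Galois group (Z/4018Z)^*. By CRT, (Z/4018Z)^* ≅ (Z/2Z)^* × (Z/49Z)^* × (Z/41Z)^*. Each prime-power unit group is (Z/2Z)^* ≅ trivial group (order 1); (Z/49Z)^* ≅ Z/42Z; (Z/41Z)^* ≅ Z/40Z. Hence Gal(Q(zeta_4018)/Q) ≅ Z/40Z × Z/42Z.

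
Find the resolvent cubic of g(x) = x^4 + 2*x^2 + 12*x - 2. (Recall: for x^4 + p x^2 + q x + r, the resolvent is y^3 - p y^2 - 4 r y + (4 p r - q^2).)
h(y) = y^3 - 2*y^2 + 8*y - 160

Identify coefficients: p = 2, q = 12, r = -2.
Plug into h(y) = y^3 - p y^2 - 4 r y + (4 p r - q^2):
  h(y) = y^3 - (2) y^2 - 4*(-2) y + (4*(2)*(-2) - (12)^2)
       = y^3 + (-2) y^2 + (8) y + (-160).
Simplifying: h(y) = y^3 - 2*y^2 + 8*y - 160.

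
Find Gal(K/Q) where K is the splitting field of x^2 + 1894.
Gal(K/Q) = Z/2Z (cyclic of order 2)

x^2 + 1894 is irreducible over Q since -1894 is not a rational square. The splitting field Q(sqrt(-1894)) has degree 2 over Q, and its unique nontrivial automorphism is sqrt(-1894) ↦ -sqrt(-1894). Hence Gal(Q(sqrt(-1894))/Q) = Z/2Z.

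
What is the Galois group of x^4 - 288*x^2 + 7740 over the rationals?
Gal(K/Q) = V_4 (Klein four-group, Z/2Z × Z/2Z)

f factors as (x^2 - 258)(x^2 - 30), so the splitting field is K = Q(sqrt(258), sqrt(30)). The elements 258, 30, 7740 are all non-squares in Q, so sqrt(258) and sqrt(30) generate independent quadratic extensions. Thus [K:Q] = 4 and Gal(K/Q) is generated by the two order-2 automorphisms sqrt(258) ↦ -sqrt(258) and sqrt(30) ↦ -sqrt(30), giving V_4.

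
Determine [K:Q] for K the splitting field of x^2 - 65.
[K:Q] = 2

The polynomial x^2 - 65 is irreducible over Q since 65 is not a perfect square. Its splitting field is Q(sqrt(65)), which has degree 2 over Q.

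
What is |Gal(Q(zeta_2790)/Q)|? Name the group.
|Gal(Q(zeta_2790)/Q)| = phi(2790) = 720; group ≅ (Z/2790Z)^* ≅ Z/4Z × Z/6Z × Z/30Z

The n-th cyclotomic polynomial Φ_2790(x) is the minimal polynomial of zeta_2790 over Q and has degree phi(2790) = 720. So Q(zeta_2790) is a degree-720 Galois extension with Galois group (Z/2790Z)^*. By CRT, (Z/2790Z)^* ≅ (Z/2Z)^* × (Z/9Z)^* × (Z/5Z)^* × (Z/31Z)^*. Each prime-power unit group is (Z/2Z)^* ≅ trivial group (order 1); (Z/9Z)^* ≅ Z/6Z; (Z/5Z)^* ≅ Z/4Z; (Z/31Z)^* ≅ Z/30Z. Hence Gal(Q(zeta_2790)/Q) ≅ Z/4Z × Z/6Z × Z/30Z.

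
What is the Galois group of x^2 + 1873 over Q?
Gal(K/Q) = Z/2Z (cyclic of order 2)

x^2 + 1873 is irreducible over Q since -1873 is not a rational square. The splitting field Q(sqrt(-1873)) has degree 2 over Q, and its unique nontrivial automorphism is sqrt(-1873) ↦ -sqrt(-1873). Hence Gal(Q(sqrt(-1873))/Q) = Z/2Z.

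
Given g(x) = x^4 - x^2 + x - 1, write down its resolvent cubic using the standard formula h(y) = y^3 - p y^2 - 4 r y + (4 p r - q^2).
h(y) = y^3 + y^2 + 4*y + 3

Identify coefficients: p = -1, q = 1, r = -1.
Plug into h(y) = y^3 - p y^2 - 4 r y + (4 p r - q^2):
  h(y) = y^3 - (-1) y^2 - 4*(-1) y + (4*(-1)*(-1) - (1)^2)
       = y^3 + (1) y^2 + (4) y + (3).
Simplifying: h(y) = y^3 + y^2 + 4*y + 3.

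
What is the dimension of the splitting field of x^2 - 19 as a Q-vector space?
[K:Q] = 2

The polynomial x^2 - 19 is irreducible over Q since 19 is not a perfect square. Its splitting field is Q(sqrt(19)), which has degree 2 over Q.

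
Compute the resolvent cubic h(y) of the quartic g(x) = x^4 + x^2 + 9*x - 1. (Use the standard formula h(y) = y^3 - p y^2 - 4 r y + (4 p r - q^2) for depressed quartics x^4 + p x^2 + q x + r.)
h(y) = y^3 - y^2 + 4*y - 85

Identify coefficients: p = 1, q = 9, r = -1.
Plug into h(y) = y^3 - p y^2 - 4 r y + (4 p r - q^2):
  h(y) = y^3 - (1) y^2 - 4*(-1) y + (4*(1)*(-1) - (9)^2)
       = y^3 + (-1) y^2 + (4) y + (-85).
Simplifying: h(y) = y^3 - y^2 + 4*y - 85.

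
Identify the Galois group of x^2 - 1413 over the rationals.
Gal(K/Q) = Z/2Z (cyclic of order 2)

x^2 - 1413 is irreducible over Q since 1413 is not a rational square. The splitting field Q(sqrt(1413)) has degree 2 over Q, and its unique nontrivial automorphism is sqrt(1413) ↦ -sqrt(1413). Hence Gal(Q(sqrt(1413))/Q) = Z/2Z.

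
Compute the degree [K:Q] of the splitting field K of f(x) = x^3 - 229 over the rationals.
[K:Q] = 6

x^3 - 229 has one real root r = 229^(1/3) and two complex roots r*zeta_3, r*zeta_3^2 where zeta_3 = e^(2*pi*i/3). The splitting field is Q(r, zeta_3). [Q(r):Q] = 3 and [Q(zeta_3):Q] = 2 with gcd = 1, so [Q(r, zeta_3):Q] = 3 * 2 = 6.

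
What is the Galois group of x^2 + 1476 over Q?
Gal(K/Q) = Z/2Z (cyclic of order 2)

x^2 + 1476 is irreducible over Q since -1476 is not a rational square. The splitting field Q(sqrt(-1476)) has degree 2 over Q, and its unique nontrivial automorphism is sqrt(-1476) ↦ -sqrt(-1476). Hence Gal(Q(sqrt(-1476))/Q) = Z/2Z.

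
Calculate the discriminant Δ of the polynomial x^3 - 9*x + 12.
Δ = -972

For a depressed cubic x^3 + p x + q the discriminant is Δ = -4 p^3 - 27 q^2 = -4*(-9)^3 - 27*(12)^2 = 2916 - 3888 = -972.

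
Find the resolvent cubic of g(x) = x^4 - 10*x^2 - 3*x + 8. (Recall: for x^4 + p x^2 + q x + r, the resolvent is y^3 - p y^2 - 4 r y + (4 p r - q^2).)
h(y) = y^3 + 10*y^2 - 32*y - 329

Identify coefficients: p = -10, q = -3, r = 8.
Plug into h(y) = y^3 - p y^2 - 4 r y + (4 p r - q^2):
  h(y) = y^3 - (-10) y^2 - 4*(8) y + (4*(-10)*(8) - (-3)^2)
       = y^3 + (10) y^2 + (-32) y + (-329).
Simplifying: h(y) = y^3 + 10*y^2 - 32*y - 329.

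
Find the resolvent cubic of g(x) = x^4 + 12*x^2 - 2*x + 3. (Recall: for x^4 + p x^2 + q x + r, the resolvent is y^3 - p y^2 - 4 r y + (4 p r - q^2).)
h(y) = y^3 - 12*y^2 - 12*y + 140

Identify coefficients: p = 12, q = -2, r = 3.
Plug into h(y) = y^3 - p y^2 - 4 r y + (4 p r - q^2):
  h(y) = y^3 - (12) y^2 - 4*(3) y + (4*(12)*(3) - (-2)^2)
       = y^3 + (-12) y^2 + (-12) y + (140).
Simplifying: h(y) = y^3 - 12*y^2 - 12*y + 140.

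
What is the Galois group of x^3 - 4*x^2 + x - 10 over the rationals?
Gal(K/Q) = S_3 (symmetric group of order 6)

Compute the discriminant of x^3 + (-4)*x^2 + (1)*x + (-10): Δ = -4528. Since Δ is not a rational square, the Galois group is not contained in A_3; it must be the full S_3 (irreducibility of the cubic rules out anything smaller).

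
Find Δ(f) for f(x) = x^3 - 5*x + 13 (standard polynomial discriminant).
Δ = -4063

For a depressed cubic x^3 + p x + q the discriminant is Δ = -4 p^3 - 27 q^2 = -4*(-5)^3 - 27*(13)^2 = 500 - 4563 = -4063.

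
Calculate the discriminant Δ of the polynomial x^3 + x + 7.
Δ = -1327

For x^3 + a x^2 + b x + c the discriminant is Δ = 18 a b c - 4 a^3 c + a^2 b^2 - 4 b^3 - 27 c^2.
Plug a = 0, b = 1, c = 7:
  18*(0)*(1)*(7) - 4*(0)^3*(7) + (0)^2*(1)^2 - 4*(1)^3 - 27*(7)^2
  = 0 + (0) + 0 + (-4) + (-1323)
  = -1327.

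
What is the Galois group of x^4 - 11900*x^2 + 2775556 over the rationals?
Gal(K/Q) = Z/2Z (cyclic of order 2)

f factors as (x^2 - 11662)(x^2 - 238), so the splitting field is K = Q(sqrt(11662), sqrt(238)). The squarefree part of 11662 is 238 and the squarefree part of 238 is also 238, so sqrt(11662) and sqrt(238) are both rational multiples of sqrt(238). Hence Q(sqrt(11662)) = Q(sqrt(238)) = Q(sqrt(238)), and the splitting field collapses to a single degree-2 extension with Galois group Z/2Z.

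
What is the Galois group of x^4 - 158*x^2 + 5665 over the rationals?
Gal(K/Q) = V_4 (Klein four-group, Z/2Z × Z/2Z)

f factors as (x^2 - 103)(x^2 - 55), so the splitting field is K = Q(sqrt(103), sqrt(55)). The elements 103, 55, 5665 are all non-squares in Q, so sqrt(103) and sqrt(55) generate independent quadratic extensions. Thus [K:Q] = 4 and Gal(K/Q) is generated by the two order-2 automorphisms sqrt(103) ↦ -sqrt(103) and sqrt(55) ↦ -sqrt(55), giving V_4.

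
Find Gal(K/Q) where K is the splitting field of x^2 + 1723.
Gal(K/Q) = Z/2Z (cyclic of order 2)

x^2 + 1723 is irreducible over Q since -1723 is not a rational square. The splitting field Q(sqrt(-1723)) has degree 2 over Q, and its unique nontrivial automorphism is sqrt(-1723) ↦ -sqrt(-1723). Hence Gal(Q(sqrt(-1723))/Q) = Z/2Z.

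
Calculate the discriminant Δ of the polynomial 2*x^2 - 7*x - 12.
Δ = 145

For a quadratic a x^2 + b x + c the discriminant is Δ = b^2 - 4ac = (-7)^2 - 4*(2)*(-12) = 49 - (-96) = 145.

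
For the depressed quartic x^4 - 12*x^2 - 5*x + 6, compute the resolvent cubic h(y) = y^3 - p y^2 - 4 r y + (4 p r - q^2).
h(y) = y^3 + 12*y^2 - 24*y - 313

Identify coefficients: p = -12, q = -5, r = 6.
Plug into h(y) = y^3 - p y^2 - 4 r y + (4 p r - q^2):
  h(y) = y^3 - (-12) y^2 - 4*(6) y + (4*(-12)*(6) - (-5)^2)
       = y^3 + (12) y^2 + (-24) y + (-313).
Simplifying: h(y) = y^3 + 12*y^2 - 24*y - 313.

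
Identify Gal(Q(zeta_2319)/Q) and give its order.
|Gal(Q(zeta_2319)/Q)| = phi(2319) = 1544; group ≅ (Z/2319Z)^* ≅ Z/2Z × Z/772Z

The n-th cyclotomic polynomial Φ_2319(x) is the minimal polynomial of zeta_2319 over Q and has degree phi(2319) = 1544. So Q(zeta_2319) is a degree-1544 Galois extension with Galois group (Z/2319Z)^*. By CRT, (Z/2319Z)^* ≅ (Z/3Z)^* × (Z/773Z)^*. Each prime-power unit group is (Z/3Z)^* ≅ Z/2Z; (Z/773Z)^* ≅ Z/772Z. Hence Gal(Q(zeta_2319)/Q) ≅ Z/2Z × Z/772Z.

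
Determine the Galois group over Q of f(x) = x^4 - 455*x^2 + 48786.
Gal(K/Q) = V_4 (Klein four-group, Z/2Z × Z/2Z)

f factors as (x^2 - 173)(x^2 - 282), so the splitting field is K = Q(sqrt(173), sqrt(282)). The elements 173, 282, 48786 are all non-squares in Q, so sqrt(173) and sqrt(282) generate independent quadratic extensions. Thus [K:Q] = 4 and Gal(K/Q) is generated by the two order-2 automorphisms sqrt(173) ↦ -sqrt(173) and sqrt(282) ↦ -sqrt(282), giving V_4.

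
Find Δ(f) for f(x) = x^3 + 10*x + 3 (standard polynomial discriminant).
Δ = -4243

For a depressed cubic x^3 + p x + q the discriminant is Δ = -4 p^3 - 27 q^2 = -4*(10)^3 - 27*(3)^2 = -4000 - 243 = -4243.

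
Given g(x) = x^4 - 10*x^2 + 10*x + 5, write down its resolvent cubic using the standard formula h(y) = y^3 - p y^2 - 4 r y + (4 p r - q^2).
h(y) = y^3 + 10*y^2 - 20*y - 300

Identify coefficients: p = -10, q = 10, r = 5.
Plug into h(y) = y^3 - p y^2 - 4 r y + (4 p r - q^2):
  h(y) = y^3 - (-10) y^2 - 4*(5) y + (4*(-10)*(5) - (10)^2)
       = y^3 + (10) y^2 + (-20) y + (-300).
Simplifying: h(y) = y^3 + 10*y^2 - 20*y - 300.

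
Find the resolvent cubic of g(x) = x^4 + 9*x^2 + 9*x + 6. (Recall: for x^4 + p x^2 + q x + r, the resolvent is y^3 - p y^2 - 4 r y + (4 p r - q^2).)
h(y) = y^3 - 9*y^2 - 24*y + 135

Identify coefficients: p = 9, q = 9, r = 6.
Plug into h(y) = y^3 - p y^2 - 4 r y + (4 p r - q^2):
  h(y) = y^3 - (9) y^2 - 4*(6) y + (4*(9)*(6) - (9)^2)
       = y^3 + (-9) y^2 + (-24) y + (135).
Simplifying: h(y) = y^3 - 9*y^2 - 24*y + 135.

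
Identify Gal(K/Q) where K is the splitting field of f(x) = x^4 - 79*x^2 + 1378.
Gal(K/Q) = V_4 (Klein four-group, Z/2Z × Z/2Z)

f factors as (x^2 - 26)(x^2 - 53), so the splitting field is K = Q(sqrt(26), sqrt(53)). The elements 26, 53, 1378 are all non-squares in Q, so sqrt(26) and sqrt(53) generate independent quadratic extensions. Thus [K:Q] = 4 and Gal(K/Q) is generated by the two order-2 automorphisms sqrt(26) ↦ -sqrt(26) and sqrt(53) ↦ -sqrt(53), giving V_4.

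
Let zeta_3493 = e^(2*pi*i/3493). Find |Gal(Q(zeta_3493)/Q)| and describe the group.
|Gal(Q(zeta_3493)/Q)| = phi(3493) = 2988; group ≅ (Z/3493Z)^* ≅ Z/6Z × Z/498Z

The n-th cyclotomic polynomial Φ_3493(x) is the minimal polynomial of zeta_3493 over Q and has degree phi(3493) = 2988. So Q(zeta_3493) is a degree-2988 Galois extension with Galois group (Z/3493Z)^*. By CRT, (Z/3493Z)^* ≅ (Z/7Z)^* × (Z/499Z)^*. Each prime-power unit group is (Z/7Z)^* ≅ Z/6Z; (Z/499Z)^* ≅ Z/498Z. Hence Gal(Q(zeta_3493)/Q) ≅ Z/6Z × Z/498Z.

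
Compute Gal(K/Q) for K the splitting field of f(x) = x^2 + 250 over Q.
Gal(K/Q) = Z/2Z (cyclic of order 2)

x^2 + 250 is irreducible over Q since -250 is not a rational square. The splitting field Q(sqrt(-250)) has degree 2 over Q, and its unique nontrivial automorphism is sqrt(-250) ↦ -sqrt(-250). Hence Gal(Q(sqrt(-250))/Q) = Z/2Z.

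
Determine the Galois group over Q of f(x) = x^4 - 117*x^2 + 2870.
Gal(K/Q) = V_4 (Klein four-group, Z/2Z × Z/2Z)

f factors as (x^2 - 35)(x^2 - 82), so the splitting field is K = Q(sqrt(35), sqrt(82)). The elements 35, 82, 2870 are all non-squares in Q, so sqrt(35) and sqrt(82) generate independent quadratic extensions. Thus [K:Q] = 4 and Gal(K/Q) is generated by the two order-2 automorphisms sqrt(35) ↦ -sqrt(35) and sqrt(82) ↦ -sqrt(82), giving V_4.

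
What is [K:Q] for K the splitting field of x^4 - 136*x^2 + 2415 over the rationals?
[K:Q] = 4

f factors as (x^2 - 115)(x^2 - 21); the splitting field is K = Q(sqrt(115), sqrt(21)). Since 115, 21, and 2415 are all non-squares in Q, the three subfields Q(sqrt(115)), Q(sqrt(21)), Q(sqrt(2415)) are distinct degree-2 extensions, so [K:Q] = 4 (Klein four Galois group).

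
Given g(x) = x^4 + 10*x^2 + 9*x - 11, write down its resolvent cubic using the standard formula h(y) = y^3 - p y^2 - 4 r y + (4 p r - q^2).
h(y) = y^3 - 10*y^2 + 44*y - 521

Identify coefficients: p = 10, q = 9, r = -11.
Plug into h(y) = y^3 - p y^2 - 4 r y + (4 p r - q^2):
  h(y) = y^3 - (10) y^2 - 4*(-11) y + (4*(10)*(-11) - (9)^2)
       = y^3 + (-10) y^2 + (44) y + (-521).
Simplifying: h(y) = y^3 - 10*y^2 + 44*y - 521.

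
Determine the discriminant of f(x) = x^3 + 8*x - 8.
Δ = -3776

For a depressed cubic x^3 + p x + q the discriminant is Δ = -4 p^3 - 27 q^2 = -4*(8)^3 - 27*(-8)^2 = -2048 - 1728 = -3776.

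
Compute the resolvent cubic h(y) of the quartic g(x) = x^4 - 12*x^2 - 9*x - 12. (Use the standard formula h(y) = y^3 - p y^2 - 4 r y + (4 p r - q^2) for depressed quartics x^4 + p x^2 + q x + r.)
h(y) = y^3 + 12*y^2 + 48*y + 495

Identify coefficients: p = -12, q = -9, r = -12.
Plug into h(y) = y^3 - p y^2 - 4 r y + (4 p r - q^2):
  h(y) = y^3 - (-12) y^2 - 4*(-12) y + (4*(-12)*(-12) - (-9)^2)
       = y^3 + (12) y^2 + (48) y + (495).
Simplifying: h(y) = y^3 + 12*y^2 + 48*y + 495.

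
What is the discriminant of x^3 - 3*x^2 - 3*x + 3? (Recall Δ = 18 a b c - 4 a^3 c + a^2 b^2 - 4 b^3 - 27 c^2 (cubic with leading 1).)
Δ = 756

For x^3 + a x^2 + b x + c the discriminant is Δ = 18 a b c - 4 a^3 c + a^2 b^2 - 4 b^3 - 27 c^2.
Plug a = -3, b = -3, c = 3:
  18*(-3)*(-3)*(3) - 4*(-3)^3*(3) + (-3)^2*(-3)^2 - 4*(-3)^3 - 27*(3)^2
  = 486 + (324) + 81 + (108) + (-243)
  = 756.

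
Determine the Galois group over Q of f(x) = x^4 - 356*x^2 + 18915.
Gal(K/Q) = V_4 (Klein four-group, Z/2Z × Z/2Z)

f factors as (x^2 - 291)(x^2 - 65), so the splitting field is K = Q(sqrt(291), sqrt(65)). The elements 291, 65, 18915 are all non-squares in Q, so sqrt(291) and sqrt(65) generate independent quadratic extensions. Thus [K:Q] = 4 and Gal(K/Q) is generated by the two order-2 automorphisms sqrt(291) ↦ -sqrt(291) and sqrt(65) ↦ -sqrt(65), giving V_4.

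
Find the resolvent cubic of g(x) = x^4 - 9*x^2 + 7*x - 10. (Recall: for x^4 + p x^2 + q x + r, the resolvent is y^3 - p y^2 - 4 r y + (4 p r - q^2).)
h(y) = y^3 + 9*y^2 + 40*y + 311

Identify coefficients: p = -9, q = 7, r = -10.
Plug into h(y) = y^3 - p y^2 - 4 r y + (4 p r - q^2):
  h(y) = y^3 - (-9) y^2 - 4*(-10) y + (4*(-9)*(-10) - (7)^2)
       = y^3 + (9) y^2 + (40) y + (311).
Simplifying: h(y) = y^3 + 9*y^2 + 40*y + 311.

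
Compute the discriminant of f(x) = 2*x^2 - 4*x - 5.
Δ = 56

For a quadratic a x^2 + b x + c the discriminant is Δ = b^2 - 4ac = (-4)^2 - 4*(2)*(-5) = 16 - (-40) = 56.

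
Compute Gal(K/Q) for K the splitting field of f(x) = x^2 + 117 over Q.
Gal(K/Q) = Z/2Z (cyclic of order 2)

x^2 + 117 is irreducible over Q since -117 is not a rational square. The splitting field Q(sqrt(-117)) has degree 2 over Q, and its unique nontrivial automorphism is sqrt(-117) ↦ -sqrt(-117). Hence Gal(Q(sqrt(-117))/Q) = Z/2Z.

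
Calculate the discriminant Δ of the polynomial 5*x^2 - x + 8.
Δ = -159

For a quadratic a x^2 + b x + c the discriminant is Δ = b^2 - 4ac = (-1)^2 - 4*(5)*(8) = 1 - (160) = -159.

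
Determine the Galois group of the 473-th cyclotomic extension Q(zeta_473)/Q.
|Gal(Q(zeta_473)/Q)| = phi(473) = 420; group ≅ (Z/473Z)^* ≅ Z/10Z × Z/42Z

The n-th cyclotomic polynomial Φ_473(x) is the minimal polynomial of zeta_473 over Q and has degree phi(473) = 420. So Q(zeta_473) is a degree-420 Galois extension with Galois group (Z/473Z)^*. By CRT, (Z/473Z)^* ≅ (Z/11Z)^* × (Z/43Z)^*. Each prime-power unit group is (Z/11Z)^* ≅ Z/10Z; (Z/43Z)^* ≅ Z/42Z. Hence Gal(Q(zeta_473)/Q) ≅ Z/10Z × Z/42Z.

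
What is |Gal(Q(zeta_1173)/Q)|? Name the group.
|Gal(Q(zeta_1173)/Q)| = phi(1173) = 704; group ≅ (Z/1173Z)^* ≅ Z/2Z × Z/16Z × Z/22Z

The n-th cyclotomic polynomial Φ_1173(x) is the minimal polynomial of zeta_1173 over Q and has degree phi(1173) = 704. So Q(zeta_1173) is a degree-704 Galois extension with Galois group (Z/1173Z)^*. By CRT, (Z/1173Z)^* ≅ (Z/3Z)^* × (Z/17Z)^* × (Z/23Z)^*. Each prime-power unit group is (Z/3Z)^* ≅ Z/2Z; (Z/17Z)^* ≅ Z/16Z; (Z/23Z)^* ≅ Z/22Z. Hence Gal(Q(zeta_1173)/Q) ≅ Z/2Z × Z/16Z × Z/22Z.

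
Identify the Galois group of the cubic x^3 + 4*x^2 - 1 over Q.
Gal(K/Q) = S_3 (symmetric group of order 6)

Compute the discriminant of x^3 + (4)*x^2 + (0)*x + (-1): Δ = 229. Since Δ is not a rational square, the Galois group is not contained in A_3; it must be the full S_3 (irreducibility of the cubic rules out anything smaller).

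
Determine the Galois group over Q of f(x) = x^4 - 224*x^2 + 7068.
Gal(K/Q) = V_4 (Klein four-group, Z/2Z × Z/2Z)

f factors as (x^2 - 186)(x^2 - 38), so the splitting field is K = Q(sqrt(186), sqrt(38)). The elements 186, 38, 7068 are all non-squares in Q, so sqrt(186) and sqrt(38) generate independent quadratic extensions. Thus [K:Q] = 4 and Gal(K/Q) is generated by the two order-2 automorphisms sqrt(186) ↦ -sqrt(186) and sqrt(38) ↦ -sqrt(38), giving V_4.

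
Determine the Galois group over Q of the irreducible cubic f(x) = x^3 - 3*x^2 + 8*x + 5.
Gal(K/Q) = S_3 (symmetric group of order 6)

Compute the discriminant of x^3 + (-3)*x^2 + (8)*x + (5): Δ = -3767. Since Δ is not a rational square, the Galois group is not contained in A_3; it must be the full S_3 (irreducibility of the cubic rules out anything smaller).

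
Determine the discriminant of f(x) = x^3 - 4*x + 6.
Δ = -716

For a depressed cubic x^3 + p x + q the discriminant is Δ = -4 p^3 - 27 q^2 = -4*(-4)^3 - 27*(6)^2 = 256 - 972 = -716.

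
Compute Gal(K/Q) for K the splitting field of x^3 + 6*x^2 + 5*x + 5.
Gal(K/Q) = S_3 (symmetric group of order 6)

Compute the discriminant of x^3 + (6)*x^2 + (5)*x + (5): Δ = -1895. Since Δ is not a rational square, the Galois group is not contained in A_3; it must be the full S_3 (irreducibility of the cubic rules out anything smaller).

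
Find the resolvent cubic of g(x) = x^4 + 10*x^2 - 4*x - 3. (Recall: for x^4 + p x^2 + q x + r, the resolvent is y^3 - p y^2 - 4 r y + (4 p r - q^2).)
h(y) = y^3 - 10*y^2 + 12*y - 136

Identify coefficients: p = 10, q = -4, r = -3.
Plug into h(y) = y^3 - p y^2 - 4 r y + (4 p r - q^2):
  h(y) = y^3 - (10) y^2 - 4*(-3) y + (4*(10)*(-3) - (-4)^2)
       = y^3 + (-10) y^2 + (12) y + (-136).
Simplifying: h(y) = y^3 - 10*y^2 + 12*y - 136.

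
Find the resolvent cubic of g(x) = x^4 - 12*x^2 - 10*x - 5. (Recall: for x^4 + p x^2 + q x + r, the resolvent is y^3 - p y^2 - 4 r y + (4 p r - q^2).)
h(y) = y^3 + 12*y^2 + 20*y + 140

Identify coefficients: p = -12, q = -10, r = -5.
Plug into h(y) = y^3 - p y^2 - 4 r y + (4 p r - q^2):
  h(y) = y^3 - (-12) y^2 - 4*(-5) y + (4*(-12)*(-5) - (-10)^2)
       = y^3 + (12) y^2 + (20) y + (140).
Simplifying: h(y) = y^3 + 12*y^2 + 20*y + 140.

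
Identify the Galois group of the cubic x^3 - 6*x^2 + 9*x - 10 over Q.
Gal(K/Q) = S_3 (symmetric group of order 6)

Compute the discriminant of x^3 + (-6)*x^2 + (9)*x + (-10): Δ = -1620. Since Δ is not a rational square, the Galois group is not contained in A_3; it must be the full S_3 (irreducibility of the cubic rules out anything smaller).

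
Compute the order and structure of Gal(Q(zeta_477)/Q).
|Gal(Q(zeta_477)/Q)| = phi(477) = 312; group ≅ (Z/477Z)^* ≅ Z/6Z × Z/52Z

The n-th cyclotomic polynomial Φ_477(x) is the minimal polynomial of zeta_477 over Q and has degree phi(477) = 312. So Q(zeta_477) is a degree-312 Galois extension with Galois group (Z/477Z)^*. By CRT, (Z/477Z)^* ≅ (Z/9Z)^* × (Z/53Z)^*. Each prime-power unit group is (Z/9Z)^* ≅ Z/6Z; (Z/53Z)^* ≅ Z/52Z. Hence Gal(Q(zeta_477)/Q) ≅ Z/6Z × Z/52Z.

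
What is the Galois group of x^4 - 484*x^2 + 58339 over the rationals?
Gal(K/Q) = V_4 (Klein four-group, Z/2Z × Z/2Z)

f factors as (x^2 - 257)(x^2 - 227), so the splitting field is K = Q(sqrt(257), sqrt(227)). The elements 257, 227, 58339 are all non-squares in Q, so sqrt(257) and sqrt(227) generate independent quadratic extensions. Thus [K:Q] = 4 and Gal(K/Q) is generated by the two order-2 automorphisms sqrt(257) ↦ -sqrt(257) and sqrt(227) ↦ -sqrt(227), giving V_4.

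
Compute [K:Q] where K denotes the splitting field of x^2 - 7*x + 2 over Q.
[K:Q] = 2

The discriminant of x^2 + (-7)*x + (2) is b^2 - 4c = 49 - (8) = 41. Since 41 is not a perfect square in Q, the polynomial is irreducible over Q. Its two roots generate a degree-2 extension, so [K:Q] = 2.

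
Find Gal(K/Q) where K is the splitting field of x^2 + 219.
Gal(K/Q) = Z/2Z (cyclic of order 2)

x^2 + 219 is irreducible over Q since -219 is not a rational square. The splitting field Q(sqrt(-219)) has degree 2 over Q, and its unique nontrivial automorphism is sqrt(-219) ↦ -sqrt(-219). Hence Gal(Q(sqrt(-219))/Q) = Z/2Z.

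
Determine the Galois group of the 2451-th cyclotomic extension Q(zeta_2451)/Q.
|Gal(Q(zeta_2451)/Q)| = phi(2451) = 1512; group ≅ (Z/2451Z)^* ≅ Z/2Z × Z/18Z × Z/42Z

The n-th cyclotomic polynomial Φ_2451(x) is the minimal polynomial of zeta_2451 over Q and has degree phi(2451) = 1512. So Q(zeta_2451) is a degree-1512 Galois extension with Galois group (Z/2451Z)^*. By CRT, (Z/2451Z)^* ≅ (Z/3Z)^* × (Z/19Z)^* × (Z/43Z)^*. Each prime-power unit group is (Z/3Z)^* ≅ Z/2Z; (Z/19Z)^* ≅ Z/18Z; (Z/43Z)^* ≅ Z/42Z. Hence Gal(Q(zeta_2451)/Q) ≅ Z/2Z × Z/18Z × Z/42Z.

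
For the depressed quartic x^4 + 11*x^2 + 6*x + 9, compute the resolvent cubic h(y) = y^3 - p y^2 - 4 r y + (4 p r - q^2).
h(y) = y^3 - 11*y^2 - 36*y + 360

Identify coefficients: p = 11, q = 6, r = 9.
Plug into h(y) = y^3 - p y^2 - 4 r y + (4 p r - q^2):
  h(y) = y^3 - (11) y^2 - 4*(9) y + (4*(11)*(9) - (6)^2)
       = y^3 + (-11) y^2 + (-36) y + (360).
Simplifying: h(y) = y^3 - 11*y^2 - 36*y + 360.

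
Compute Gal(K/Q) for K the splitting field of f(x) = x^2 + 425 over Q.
Gal(K/Q) = Z/2Z (cyclic of order 2)

x^2 + 425 is irreducible over Q since -425 is not a rational square. The splitting field Q(sqrt(-425)) has degree 2 over Q, and its unique nontrivial automorphism is sqrt(-425) ↦ -sqrt(-425). Hence Gal(Q(sqrt(-425))/Q) = Z/2Z.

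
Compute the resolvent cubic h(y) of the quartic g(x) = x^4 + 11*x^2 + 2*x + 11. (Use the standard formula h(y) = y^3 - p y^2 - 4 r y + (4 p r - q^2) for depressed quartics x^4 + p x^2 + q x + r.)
h(y) = y^3 - 11*y^2 - 44*y + 480

Identify coefficients: p = 11, q = 2, r = 11.
Plug into h(y) = y^3 - p y^2 - 4 r y + (4 p r - q^2):
  h(y) = y^3 - (11) y^2 - 4*(11) y + (4*(11)*(11) - (2)^2)
       = y^3 + (-11) y^2 + (-44) y + (480).
Simplifying: h(y) = y^3 - 11*y^2 - 44*y + 480.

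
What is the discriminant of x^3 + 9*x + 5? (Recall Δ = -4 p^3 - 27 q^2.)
Δ = -3591

For a depressed cubic x^3 + p x + q the discriminant is Δ = -4 p^3 - 27 q^2 = -4*(9)^3 - 27*(5)^2 = -2916 - 675 = -3591.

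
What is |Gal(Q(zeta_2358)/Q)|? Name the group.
|Gal(Q(zeta_2358)/Q)| = phi(2358) = 780; group ≅ (Z/2358Z)^* ≅ Z/6Z × Z/130Z

The n-th cyclotomic polynomial Φ_2358(x) is the minimal polynomial of zeta_2358 over Q and has degree phi(2358) = 780. So Q(zeta_2358) is a degree-780 Galois extension with Galois group (Z/2358Z)^*. By CRT, (Z/2358Z)^* ≅ (Z/2Z)^* × (Z/9Z)^* × (Z/131Z)^*. Each prime-power unit group is (Z/2Z)^* ≅ trivial group (order 1); (Z/9Z)^* ≅ Z/6Z; (Z/131Z)^* ≅ Z/130Z. Hence Gal(Q(zeta_2358)/Q) ≅ Z/6Z × Z/130Z.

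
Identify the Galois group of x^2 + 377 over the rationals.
Gal(K/Q) = Z/2Z (cyclic of order 2)

x^2 + 377 is irreducible over Q since -377 is not a rational square. The splitting field Q(sqrt(-377)) has degree 2 over Q, and its unique nontrivial automorphism is sqrt(-377) ↦ -sqrt(-377). Hence Gal(Q(sqrt(-377))/Q) = Z/2Z.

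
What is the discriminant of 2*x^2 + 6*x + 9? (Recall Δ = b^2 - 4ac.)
Δ = -36

For a quadratic a x^2 + b x + c the discriminant is Δ = b^2 - 4ac = (6)^2 - 4*(2)*(9) = 36 - (72) = -36.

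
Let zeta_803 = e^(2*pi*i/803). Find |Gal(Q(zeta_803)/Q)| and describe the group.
|Gal(Q(zeta_803)/Q)| = phi(803) = 720; group ≅ (Z/803Z)^* ≅ Z/10Z × Z/72Z

The n-th cyclotomic polynomial Φ_803(x) is the minimal polynomial of zeta_803 over Q and has degree phi(803) = 720. So Q(zeta_803) is a degree-720 Galois extension with Galois group (Z/803Z)^*. By CRT, (Z/803Z)^* ≅ (Z/11Z)^* × (Z/73Z)^*. Each prime-power unit group is (Z/11Z)^* ≅ Z/10Z; (Z/73Z)^* ≅ Z/72Z. Hence Gal(Q(zeta_803)/Q) ≅ Z/10Z × Z/72Z.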